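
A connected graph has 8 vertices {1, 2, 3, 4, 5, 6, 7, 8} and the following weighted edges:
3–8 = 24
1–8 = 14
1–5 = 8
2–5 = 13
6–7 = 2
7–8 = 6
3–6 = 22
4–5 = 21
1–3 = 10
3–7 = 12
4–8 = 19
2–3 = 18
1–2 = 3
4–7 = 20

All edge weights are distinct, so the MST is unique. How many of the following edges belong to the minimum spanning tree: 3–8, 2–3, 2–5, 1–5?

Kruskal's algorithm — process edges by increasing weight (ties by edge label):
6–7 (2): add — endpoints in different components.
1–2 (3): add — endpoints in different components.
7–8 (6): add — endpoints in different components.
1–5 (8): add — endpoints in different components.
1–3 (10): add — endpoints in different components.
3–7 (12): add — endpoints in different components.
2–5 (13): skip — 2 and 5 already connected.
1–8 (14): skip — 1 and 8 already connected.
2–3 (18): skip — 2 and 3 already connected.
4–8 (19): add — endpoints in different components.
MST edge set: {6–7, 1–2, 7–8, 1–5, 1–3, 3–7, 4–8}.
Of the listed edges, {1–5} are in the MST → 1.

1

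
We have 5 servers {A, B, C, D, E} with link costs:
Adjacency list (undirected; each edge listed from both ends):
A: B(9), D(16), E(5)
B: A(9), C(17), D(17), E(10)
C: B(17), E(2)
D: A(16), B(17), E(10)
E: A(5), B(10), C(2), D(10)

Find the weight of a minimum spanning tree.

Prim, starting at A.
Step 1: frontier [A E 5, A B 9, A D 16] → take A E (5); add E.
Step 2: frontier [A B 9, A D 16, C E 2, B E 10, D E 10] → take C E (2); add C.
Step 3: frontier [A B 9, A D 16, B C 17, B E 10, D E 10] → take A B (9); add B.
Step 4: frontier [A D 16, B D 17, D E 10] → take D E (10); add D.
MST edges: A E, C E, A B, D E; total weight 5+2+9+10 = 26.

26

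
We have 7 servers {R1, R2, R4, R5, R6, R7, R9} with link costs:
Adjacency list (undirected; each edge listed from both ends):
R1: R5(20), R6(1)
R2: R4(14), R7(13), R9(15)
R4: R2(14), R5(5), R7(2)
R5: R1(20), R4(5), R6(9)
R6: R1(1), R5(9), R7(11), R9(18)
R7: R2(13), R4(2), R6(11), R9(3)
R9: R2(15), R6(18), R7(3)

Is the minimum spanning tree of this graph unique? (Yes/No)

Yes

Sort edges by weight, then run Kruskal:
R1–R6 (1): add. Components now {R1,R6} {R4} {R7} {R5} {R9} {R2}
R4–R7 (2): add. Components now {R1,R6} {R4,R7} {R5} {R9} {R2}
R7–R9 (3): add. Components now {R1,R6} {R4,R7,R9} {R5} {R2}
R4–R5 (5): add. Components now {R1,R6} {R4,R5,R7,R9} {R2}
R5–R6 (9): add. Components now {R1,R4,R5,R6,R7,R9} {R2}
R6–R7 (11): skip — R7 and R6 already connected.
R2–R7 (13): add. Components now {R1,R2,R4,R5,R6,R7,R9}
Every non-tree edge has weight strictly greater than the heaviest edge on the tree path between its endpoints, so the MST is unique.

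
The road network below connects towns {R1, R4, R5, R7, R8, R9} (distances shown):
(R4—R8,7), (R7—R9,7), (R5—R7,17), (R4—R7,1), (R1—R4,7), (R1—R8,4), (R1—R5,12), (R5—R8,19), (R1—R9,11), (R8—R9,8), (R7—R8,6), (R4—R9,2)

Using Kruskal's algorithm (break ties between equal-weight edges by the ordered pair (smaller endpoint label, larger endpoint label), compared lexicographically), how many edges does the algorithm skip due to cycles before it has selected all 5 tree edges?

5

Kruskal's algorithm — process edges by increasing weight (ties by edge label):
R4—R7 (1): add — endpoints in different components.
R4—R9 (2): add — endpoints in different components.
R1—R8 (4): add — endpoints in different components.
R7—R8 (6): add — endpoints in different components.
R1—R4 (7): skip — R4 and R1 already connected.
R4—R8 (7): skip — R8 and R4 already connected.
R7—R9 (7): skip — R7 and R9 already connected.
R8—R9 (8): skip — R8 and R9 already connected.
R1—R9 (11): skip — R1 and R9 already connected.
R1—R5 (12): add — endpoints in different components.
Edges rejected before the tree was complete: 5.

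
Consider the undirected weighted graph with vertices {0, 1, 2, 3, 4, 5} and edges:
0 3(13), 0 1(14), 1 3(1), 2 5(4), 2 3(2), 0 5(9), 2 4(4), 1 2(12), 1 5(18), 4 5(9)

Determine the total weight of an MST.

Prim, starting at 1.
Step 1: frontier [1 3 1, 1 2 12, 0 1 14, 1 5 18] → take 1 3 (1); add 3.
Step 2: frontier [1 2 12, 0 1 14, 1 5 18, 2 3 2, 0 3 13] → take 2 3 (2); add 2.
Step 3: frontier [0 1 14, 1 5 18, 2 4 4, 2 5 4, 0 3 13] → take 2 4 (4); add 4.
Step 4: frontier [0 1 14, 1 5 18, 2 5 4, 0 3 13, 4 5 9] → take 2 5 (4); add 5.
Step 5: frontier [0 1 14, 0 3 13, 0 5 9] → take 0 5 (9); add 0.
MST edges: 1 3, 2 3, 2 4, 2 5, 0 5; total weight 1+2+4+4+9 = 20.

20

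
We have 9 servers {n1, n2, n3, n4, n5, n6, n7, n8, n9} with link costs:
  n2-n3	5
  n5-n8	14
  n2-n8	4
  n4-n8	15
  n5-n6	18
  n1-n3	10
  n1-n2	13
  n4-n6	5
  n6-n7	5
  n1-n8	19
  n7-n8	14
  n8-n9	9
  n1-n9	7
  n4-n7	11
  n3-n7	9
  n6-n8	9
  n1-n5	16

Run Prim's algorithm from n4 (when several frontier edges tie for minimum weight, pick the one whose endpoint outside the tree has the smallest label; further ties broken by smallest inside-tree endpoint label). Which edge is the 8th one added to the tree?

n5-n8

Prim's algorithm from n4:
Step 1: cheapest edge leaving the tree is n4-n6 (5); add n6.
Step 2: cheapest edge leaving the tree is n6-n7 (5); add n7.
Step 3: cheapest edge leaving the tree is n3-n7 (9); add n3.
Step 4: cheapest edge leaving the tree is n2-n3 (5); add n2.
Step 5: cheapest edge leaving the tree is n2-n8 (4); add n8.
Step 6: cheapest edge leaving the tree is n8-n9 (9); add n9.
Step 7: cheapest edge leaving the tree is n1-n9 (7); add n1.
Step 8: cheapest edge leaving the tree is n5-n8 (14); add n5.
The 8th edge added is n5-n8.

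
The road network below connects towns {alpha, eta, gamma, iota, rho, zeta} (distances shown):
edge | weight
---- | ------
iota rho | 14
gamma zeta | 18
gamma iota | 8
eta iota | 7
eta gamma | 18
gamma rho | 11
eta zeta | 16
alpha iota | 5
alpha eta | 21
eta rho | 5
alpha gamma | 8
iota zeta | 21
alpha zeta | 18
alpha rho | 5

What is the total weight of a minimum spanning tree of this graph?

Sort edges by weight, then run Kruskal:
alpha iota (5): add. Components now {eta} {alpha,iota} {rho} {gamma} {zeta}
alpha rho (5): add. Components now {eta} {alpha,iota,rho} {gamma} {zeta}
eta rho (5): add. Components now {alpha,eta,iota,rho} {gamma} {zeta}
eta iota (7): skip — eta and iota already connected.
alpha gamma (8): add. Components now {alpha,eta,gamma,iota,rho} {zeta}
gamma iota (8): skip — iota and gamma already connected.
gamma rho (11): skip — rho and gamma already connected.
iota rho (14): skip — rho and iota already connected.
eta zeta (16): add. Components now {alpha,eta,gamma,iota,rho,zeta}
MST edges: alpha iota, alpha rho, eta rho, alpha gamma, eta zeta; total weight 5+5+5+8+16 = 39.

39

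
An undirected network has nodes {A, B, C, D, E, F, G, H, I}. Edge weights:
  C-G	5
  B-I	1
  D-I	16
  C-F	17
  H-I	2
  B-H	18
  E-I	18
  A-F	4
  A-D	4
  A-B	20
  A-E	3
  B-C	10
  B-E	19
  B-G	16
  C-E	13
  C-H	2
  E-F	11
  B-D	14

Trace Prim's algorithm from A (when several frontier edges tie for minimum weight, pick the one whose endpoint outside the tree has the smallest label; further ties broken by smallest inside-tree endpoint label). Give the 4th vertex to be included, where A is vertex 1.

F

Prim, starting at A.
Step 1: cheapest edge leaving the tree is A-E (3); add E.
Step 2: cheapest edge leaving the tree is A-D (4); add D.
Step 3: cheapest edge leaving the tree is A-F (4); add F.
Step 4: cheapest edge leaving the tree is C-E (13); add C.
Step 5: cheapest edge leaving the tree is C-H (2); add H.
Step 6: cheapest edge leaving the tree is H-I (2); add I.
Step 7: cheapest edge leaving the tree is B-I (1); add B.
Step 8: cheapest edge leaving the tree is C-G (5); add G.
Vertex order: A, E, D, F, C, H, I, B, G. The 4th vertex is F.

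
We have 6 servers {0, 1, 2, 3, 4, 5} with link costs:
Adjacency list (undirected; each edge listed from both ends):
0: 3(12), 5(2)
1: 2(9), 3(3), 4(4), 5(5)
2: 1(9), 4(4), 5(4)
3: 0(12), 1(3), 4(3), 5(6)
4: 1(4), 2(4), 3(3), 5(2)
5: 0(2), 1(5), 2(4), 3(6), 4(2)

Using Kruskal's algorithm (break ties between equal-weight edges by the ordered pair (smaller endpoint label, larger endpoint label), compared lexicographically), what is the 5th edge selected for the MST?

2-4

Sort edges by weight, then run Kruskal:
0 5 (2): add. Components now {0,5} {1} {2} {3} {4}
4 5 (2): add. Components now {0,4,5} {1} {2} {3}
1 3 (3): add. Components now {0,4,5} {1,3} {2}
3 4 (3): add. Components now {0,1,3,4,5} {2}
1 4 (4): skip — 1 and 4 already connected.
2 4 (4): add. Components now {0,1,2,3,4,5}
The 5th edge added is 2 4.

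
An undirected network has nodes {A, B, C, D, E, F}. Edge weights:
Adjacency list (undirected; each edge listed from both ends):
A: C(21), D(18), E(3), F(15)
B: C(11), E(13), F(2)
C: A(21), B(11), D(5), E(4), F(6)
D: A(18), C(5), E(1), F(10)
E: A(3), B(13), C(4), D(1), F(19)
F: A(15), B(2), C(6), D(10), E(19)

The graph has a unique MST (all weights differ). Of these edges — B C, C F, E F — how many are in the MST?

1

Kruskal: consider edges lightest-first.
D E (1): add — endpoints in different components.
B F (2): add — endpoints in different components.
A E (3): add — endpoints in different components.
C E (4): add — endpoints in different components.
C D (5): skip — C and D already connected.
C F (6): add — endpoints in different components.
MST edge set: {D E, B F, A E, C E, C F}.
Of the listed edges, {C F} are in the MST → 1.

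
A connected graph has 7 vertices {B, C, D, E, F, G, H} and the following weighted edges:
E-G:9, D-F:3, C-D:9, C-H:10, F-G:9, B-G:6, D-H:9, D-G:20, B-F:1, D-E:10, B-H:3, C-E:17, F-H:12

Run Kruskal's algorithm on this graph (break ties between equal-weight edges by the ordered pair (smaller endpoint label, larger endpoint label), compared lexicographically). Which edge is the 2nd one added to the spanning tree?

B-H

Kruskal's algorithm — process edges by increasing weight (ties by edge label):
B-F (1): add. Components now {B,F} {C} {D} {E} {G} {H}
B-H (3): add. Components now {B,F,H} {C} {D} {E} {G}
D-F (3): add. Components now {B,D,F,H} {C} {E} {G}
B-G (6): add. Components now {B,D,F,G,H} {C} {E}
C-D (9): add. Components now {B,C,D,F,G,H} {E}
D-H (9): skip — D and H already connected.
E-G (9): add. Components now {B,C,D,E,F,G,H}
The 2nd edge added is B-H.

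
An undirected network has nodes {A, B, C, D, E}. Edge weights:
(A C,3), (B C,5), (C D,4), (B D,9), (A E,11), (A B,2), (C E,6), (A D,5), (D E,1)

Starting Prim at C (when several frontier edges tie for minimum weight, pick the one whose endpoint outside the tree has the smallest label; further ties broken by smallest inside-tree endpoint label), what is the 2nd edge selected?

A-B

Prim, starting at C.
Step 1: frontier [A C 3, C D 4, B C 5, C E 6] → take A C (3); add A.
Step 2: frontier [A B 2, A D 5, A E 11, C D 4, B C 5, C E 6] → take A B (2); add B.
Step 3: frontier [A D 5, A E 11, B D 9, C D 4, C E 6] → take C D (4); add D.
Step 4: frontier [A E 11, C E 6, D E 1] → take D E (1); add E.
The 2nd edge added is A B.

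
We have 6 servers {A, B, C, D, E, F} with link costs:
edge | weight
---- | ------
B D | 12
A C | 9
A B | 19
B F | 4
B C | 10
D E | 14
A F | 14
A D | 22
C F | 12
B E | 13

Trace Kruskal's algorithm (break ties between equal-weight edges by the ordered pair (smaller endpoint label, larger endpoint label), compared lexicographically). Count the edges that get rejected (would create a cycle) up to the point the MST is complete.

Kruskal: consider edges lightest-first.
B F (4): add. Components now {A} {B,F} {C} {D} {E}
A C (9): add. Components now {A,C} {B,F} {D} {E}
B C (10): add. Components now {A,B,C,F} {D} {E}
B D (12): add. Components now {A,B,C,D,F} {E}
C F (12): skip — C and F already connected.
B E (13): add. Components now {A,B,C,D,E,F}
Edges rejected before the tree was complete: 1.

1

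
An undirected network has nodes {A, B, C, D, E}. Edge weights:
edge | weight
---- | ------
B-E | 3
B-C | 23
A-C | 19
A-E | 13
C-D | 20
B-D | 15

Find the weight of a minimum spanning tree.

50

Grow the tree from A using Prim:
Step 1: frontier [A-E 13, A-C 19] → take A-E (13); add E.
Step 2: frontier [A-C 19, B-E 3] → take B-E (3); add B.
Step 3: frontier [A-C 19, B-D 15, B-C 23] → take B-D (15); add D.
Step 4: frontier [A-C 19, B-C 23, C-D 20] → take A-C (19); add C.
MST edges: A-E, B-E, B-D, A-C; total weight 13+3+15+19 = 50.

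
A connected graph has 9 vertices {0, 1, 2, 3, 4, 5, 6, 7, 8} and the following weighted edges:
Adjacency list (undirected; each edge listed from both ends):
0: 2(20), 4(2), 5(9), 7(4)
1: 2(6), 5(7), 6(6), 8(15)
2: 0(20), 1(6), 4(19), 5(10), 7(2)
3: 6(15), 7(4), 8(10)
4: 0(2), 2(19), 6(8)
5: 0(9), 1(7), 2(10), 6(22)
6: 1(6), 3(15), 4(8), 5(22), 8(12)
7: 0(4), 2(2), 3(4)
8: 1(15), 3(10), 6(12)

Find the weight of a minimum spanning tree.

41

Sort edges by weight, then run Kruskal:
0 4 (2): add — endpoints in different components.
2 7 (2): add — endpoints in different components.
0 7 (4): add — endpoints in different components.
3 7 (4): add — endpoints in different components.
1 2 (6): add — endpoints in different components.
1 6 (6): add — endpoints in different components.
1 5 (7): add — endpoints in different components.
4 6 (8): skip — 4 and 6 already connected.
0 5 (9): skip — 0 and 5 already connected.
2 5 (10): skip — 2 and 5 already connected.
3 8 (10): add — endpoints in different components.
MST edges: 0 4, 2 7, 0 7, 3 7, 1 2, 1 6, 1 5, 3 8; total weight 2+2+4+4+6+6+7+10 = 41.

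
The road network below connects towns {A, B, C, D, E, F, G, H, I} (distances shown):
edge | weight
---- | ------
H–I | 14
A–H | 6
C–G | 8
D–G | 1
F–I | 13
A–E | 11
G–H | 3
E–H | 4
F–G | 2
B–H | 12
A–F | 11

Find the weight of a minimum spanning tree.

Sort edges by weight, then run Kruskal:
D–G (1): add — endpoints in different components.
F–G (2): add — endpoints in different components.
G–H (3): add — endpoints in different components.
E–H (4): add — endpoints in different components.
A–H (6): add — endpoints in different components.
C–G (8): add — endpoints in different components.
A–E (11): skip — A and E already connected.
A–F (11): skip — A and F already connected.
B–H (12): add — endpoints in different components.
F–I (13): add — endpoints in different components.
MST edges: D–G, F–G, G–H, E–H, A–H, C–G, B–H, F–I; total weight 1+2+3+4+6+8+12+13 = 49.

49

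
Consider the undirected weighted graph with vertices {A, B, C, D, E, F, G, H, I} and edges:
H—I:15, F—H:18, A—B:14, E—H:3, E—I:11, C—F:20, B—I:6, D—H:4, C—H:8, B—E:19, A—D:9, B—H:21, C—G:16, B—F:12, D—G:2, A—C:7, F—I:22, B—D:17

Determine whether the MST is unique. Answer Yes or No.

Yes

Sort edges by weight, then run Kruskal:
D—G (2): add — endpoints in different components.
E—H (3): add — endpoints in different components.
D—H (4): add — endpoints in different components.
B—I (6): add — endpoints in different components.
A—C (7): add — endpoints in different components.
C—H (8): add — endpoints in different components.
A—D (9): skip — A and D already connected.
E—I (11): add — endpoints in different components.
B—F (12): add — endpoints in different components.
Every non-tree edge has weight strictly greater than the heaviest edge on the tree path between its endpoints, so the MST is unique.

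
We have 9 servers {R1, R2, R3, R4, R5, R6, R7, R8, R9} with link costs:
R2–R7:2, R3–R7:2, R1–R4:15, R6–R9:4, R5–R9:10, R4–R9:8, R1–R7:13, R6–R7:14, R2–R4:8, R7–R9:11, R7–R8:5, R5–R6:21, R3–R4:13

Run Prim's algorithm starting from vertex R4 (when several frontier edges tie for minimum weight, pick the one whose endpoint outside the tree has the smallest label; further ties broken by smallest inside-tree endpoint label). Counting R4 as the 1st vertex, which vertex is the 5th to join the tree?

R8

Prim, starting at R4.
Step 1: cheapest edge leaving the tree is R2–R4 (8); add R2.
Step 2: cheapest edge leaving the tree is R2–R7 (2); add R7.
Step 3: cheapest edge leaving the tree is R3–R7 (2); add R3.
Step 4: cheapest edge leaving the tree is R7–R8 (5); add R8.
Step 5: cheapest edge leaving the tree is R4–R9 (8); add R9.
Step 6: cheapest edge leaving the tree is R6–R9 (4); add R6.
Step 7: cheapest edge leaving the tree is R5–R9 (10); add R5.
Step 8: cheapest edge leaving the tree is R1–R7 (13); add R1.
Vertex order: R4, R2, R7, R3, R8, R9, R6, R5, R1. The 5th vertex is R8.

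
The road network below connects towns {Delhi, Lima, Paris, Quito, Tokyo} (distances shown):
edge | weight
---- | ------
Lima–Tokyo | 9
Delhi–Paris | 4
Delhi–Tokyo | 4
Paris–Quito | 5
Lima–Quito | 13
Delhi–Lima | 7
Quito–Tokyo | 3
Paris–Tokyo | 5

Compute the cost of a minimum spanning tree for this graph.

Kruskal: consider edges lightest-first.
Quito–Tokyo (3): add. Components now {Lima} {Delhi} {Quito,Tokyo} {Paris}
Delhi–Paris (4): add. Components now {Lima} {Delhi,Paris} {Quito,Tokyo}
Delhi–Tokyo (4): add. Components now {Lima} {Delhi,Paris,Quito,Tokyo}
Paris–Quito (5): skip — Quito and Paris already connected.
Paris–Tokyo (5): skip — Tokyo and Paris already connected.
Delhi–Lima (7): add. Components now {Delhi,Lima,Paris,Quito,Tokyo}
MST edges: Quito–Tokyo, Delhi–Paris, Delhi–Tokyo, Delhi–Lima; total weight 3+4+4+7 = 18.

18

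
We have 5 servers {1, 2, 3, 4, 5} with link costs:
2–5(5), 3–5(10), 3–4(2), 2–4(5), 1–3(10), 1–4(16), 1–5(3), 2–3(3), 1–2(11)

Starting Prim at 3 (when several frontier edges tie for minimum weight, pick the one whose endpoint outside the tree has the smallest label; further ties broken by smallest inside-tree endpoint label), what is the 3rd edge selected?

Prim, starting at 3.
Step 1: frontier [3–4 2, 2–3 3, 1–3 10, 3–5 10] → take 3–4 (2); add 4.
Step 2: frontier [2–3 3, 1–3 10, 3–5 10, 2–4 5, 1–4 16] → take 2–3 (3); add 2.
Step 3: frontier [2–5 5, 1–2 11, 1–3 10, 3–5 10, 1–4 16] → take 2–5 (5); add 5.
Step 4: frontier [1–2 11, 1–3 10, 1–4 16, 1–5 3] → take 1–5 (3); add 1.
The 3rd edge added is 2–5.

2-5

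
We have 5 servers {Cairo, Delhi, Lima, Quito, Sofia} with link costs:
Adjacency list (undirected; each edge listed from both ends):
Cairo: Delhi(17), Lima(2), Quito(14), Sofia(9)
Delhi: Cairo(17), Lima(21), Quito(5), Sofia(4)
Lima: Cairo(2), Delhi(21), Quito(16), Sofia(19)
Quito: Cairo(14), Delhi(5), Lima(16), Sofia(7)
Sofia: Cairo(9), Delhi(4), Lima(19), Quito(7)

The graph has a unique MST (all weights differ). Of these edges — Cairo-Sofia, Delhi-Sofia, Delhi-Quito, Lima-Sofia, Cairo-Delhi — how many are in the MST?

Kruskal's algorithm — process edges by increasing weight (ties by edge label):
Cairo-Lima (2): add — endpoints in different components.
Delhi-Sofia (4): add — endpoints in different components.
Delhi-Quito (5): add — endpoints in different components.
Quito-Sofia (7): skip — Sofia and Quito already connected.
Cairo-Sofia (9): add — endpoints in different components.
MST edge set: {Cairo-Lima, Delhi-Sofia, Delhi-Quito, Cairo-Sofia}.
Of the listed edges, {Cairo-Sofia, Delhi-Sofia, Delhi-Quito} are in the MST → 3.

3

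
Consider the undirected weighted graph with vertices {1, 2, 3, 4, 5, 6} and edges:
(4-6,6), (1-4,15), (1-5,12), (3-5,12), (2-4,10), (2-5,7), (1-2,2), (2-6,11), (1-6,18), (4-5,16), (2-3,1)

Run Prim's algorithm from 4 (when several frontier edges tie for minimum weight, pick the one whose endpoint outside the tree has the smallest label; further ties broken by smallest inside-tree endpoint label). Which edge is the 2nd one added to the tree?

Grow the tree from 4 using Prim:
Step 1: cheapest edge leaving the tree is 4-6 (6); add 6.
Step 2: cheapest edge leaving the tree is 2-4 (10); add 2.
Step 3: cheapest edge leaving the tree is 2-3 (1); add 3.
Step 4: cheapest edge leaving the tree is 1-2 (2); add 1.
Step 5: cheapest edge leaving the tree is 2-5 (7); add 5.
The 2nd edge added is 2-4.

2-4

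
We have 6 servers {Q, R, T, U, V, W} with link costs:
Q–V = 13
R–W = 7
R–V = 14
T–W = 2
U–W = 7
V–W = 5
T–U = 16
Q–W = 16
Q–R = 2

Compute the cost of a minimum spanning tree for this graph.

23

Sort edges by weight, then run Kruskal:
Q–R (2): add — endpoints in different components.
T–W (2): add — endpoints in different components.
V–W (5): add — endpoints in different components.
R–W (7): add — endpoints in different components.
U–W (7): add — endpoints in different components.
MST edges: Q–R, T–W, V–W, R–W, U–W; total weight 2+2+5+7+7 = 23.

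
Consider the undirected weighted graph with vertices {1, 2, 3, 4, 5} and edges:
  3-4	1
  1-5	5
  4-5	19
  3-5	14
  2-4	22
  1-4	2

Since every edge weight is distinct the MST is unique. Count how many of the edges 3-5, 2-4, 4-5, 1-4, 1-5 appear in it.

3

Kruskal's algorithm — process edges by increasing weight (ties by edge label):
3-4 (1): add. Components now {1} {2} {3,4} {5}
1-4 (2): add. Components now {1,3,4} {2} {5}
1-5 (5): add. Components now {1,3,4,5} {2}
3-5 (14): skip — 3 and 5 already connected.
4-5 (19): skip — 4 and 5 already connected.
2-4 (22): add. Components now {1,2,3,4,5}
MST edge set: {3-4, 1-4, 1-5, 2-4}.
Of the listed edges, {2-4, 1-4, 1-5} are in the MST → 3.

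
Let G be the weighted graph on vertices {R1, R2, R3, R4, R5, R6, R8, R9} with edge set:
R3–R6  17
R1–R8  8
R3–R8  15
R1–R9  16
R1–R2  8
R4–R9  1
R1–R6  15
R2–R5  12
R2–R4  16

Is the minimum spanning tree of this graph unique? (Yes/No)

No

Sort edges by weight, then run Kruskal:
R4–R9 (1): add — endpoints in different components.
R1–R2 (8): add — endpoints in different components.
R1–R8 (8): add — endpoints in different components.
R2–R5 (12): add — endpoints in different components.
R1–R6 (15): add — endpoints in different components.
R3–R8 (15): add — endpoints in different components.
R1–R9 (16): add — endpoints in different components.
Non-tree edge R2–R4 has weight 16, equal to the heaviest edge on its tree cycle — swapping gives another MST of the same weight. Not unique.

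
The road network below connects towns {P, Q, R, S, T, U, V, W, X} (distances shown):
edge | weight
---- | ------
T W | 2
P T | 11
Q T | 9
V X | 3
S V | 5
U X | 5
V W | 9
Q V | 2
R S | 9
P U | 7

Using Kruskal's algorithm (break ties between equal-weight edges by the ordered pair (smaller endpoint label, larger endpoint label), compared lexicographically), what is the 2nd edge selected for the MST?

Sort edges by weight, then run Kruskal:
Q V (2): add — endpoints in different components.
T W (2): add — endpoints in different components.
V X (3): add — endpoints in different components.
S V (5): add — endpoints in different components.
U X (5): add — endpoints in different components.
P U (7): add — endpoints in different components.
Q T (9): add — endpoints in different components.
R S (9): add — endpoints in different components.
The 2nd edge added is T W.

T-W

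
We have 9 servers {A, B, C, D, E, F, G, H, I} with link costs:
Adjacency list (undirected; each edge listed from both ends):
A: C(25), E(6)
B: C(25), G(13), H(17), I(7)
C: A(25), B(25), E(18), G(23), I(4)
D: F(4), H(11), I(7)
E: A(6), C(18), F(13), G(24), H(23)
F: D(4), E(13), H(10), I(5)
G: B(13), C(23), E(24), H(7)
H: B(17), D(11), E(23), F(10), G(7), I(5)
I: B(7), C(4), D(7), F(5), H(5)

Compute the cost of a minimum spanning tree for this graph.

Kruskal's algorithm — process edges by increasing weight (ties by edge label):
C–I (4): add — endpoints in different components.
D–F (4): add — endpoints in different components.
F–I (5): add — endpoints in different components.
H–I (5): add — endpoints in different components.
A–E (6): add — endpoints in different components.
B–I (7): add — endpoints in different components.
D–I (7): skip — D and I already connected.
G–H (7): add — endpoints in different components.
F–H (10): skip — F and H already connected.
D–H (11): skip — D and H already connected.
B–G (13): skip — B and G already connected.
E–F (13): add — endpoints in different components.
MST edges: C–I, D–F, F–I, H–I, A–E, B–I, G–H, E–F; total weight 4+4+5+5+6+7+7+13 = 51.

51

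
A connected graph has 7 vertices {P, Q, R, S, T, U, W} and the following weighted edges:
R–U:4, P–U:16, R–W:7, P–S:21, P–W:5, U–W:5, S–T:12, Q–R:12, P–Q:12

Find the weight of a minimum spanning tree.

Sort edges by weight, then run Kruskal:
R–U (4): add — endpoints in different components.
P–W (5): add — endpoints in different components.
U–W (5): add — endpoints in different components.
R–W (7): skip — W and R already connected.
P–Q (12): add — endpoints in different components.
Q–R (12): skip — Q and R already connected.
S–T (12): add — endpoints in different components.
P–U (16): skip — U and P already connected.
P–S (21): add — endpoints in different components.
MST edges: R–U, P–W, U–W, P–Q, S–T, P–S; total weight 4+5+5+12+12+21 = 59.

59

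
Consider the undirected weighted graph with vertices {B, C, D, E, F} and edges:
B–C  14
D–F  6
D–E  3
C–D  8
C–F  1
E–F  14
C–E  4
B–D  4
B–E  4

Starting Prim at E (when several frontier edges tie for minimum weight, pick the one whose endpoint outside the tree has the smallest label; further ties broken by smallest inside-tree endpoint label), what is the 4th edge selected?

C-F

Grow the tree from E using Prim:
Step 1: frontier [D–E 3, B–E 4, C–E 4, E–F 14] → take D–E (3); add D.
Step 2: frontier [B–D 4, D–F 6, C–D 8, B–E 4, C–E 4, E–F 14] → take B–D (4); add B.
Step 3: frontier [B–C 14, D–F 6, C–D 8, C–E 4, E–F 14] → take C–E (4); add C.
Step 4: frontier [C–F 1, D–F 6, E–F 14] → take C–F (1); add F.
The 4th edge added is C–F.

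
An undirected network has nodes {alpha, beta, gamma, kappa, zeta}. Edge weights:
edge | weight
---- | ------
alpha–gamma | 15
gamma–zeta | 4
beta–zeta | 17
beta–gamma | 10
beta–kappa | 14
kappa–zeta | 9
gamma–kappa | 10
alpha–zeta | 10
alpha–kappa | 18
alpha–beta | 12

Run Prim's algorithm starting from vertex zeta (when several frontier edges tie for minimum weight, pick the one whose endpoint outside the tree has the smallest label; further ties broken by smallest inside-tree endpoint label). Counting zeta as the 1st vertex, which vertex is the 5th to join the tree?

beta

Prim, starting at zeta.
Step 1: frontier [gamma–zeta 4, kappa–zeta 9, alpha–zeta 10, beta–zeta 17] → take gamma–zeta (4); add gamma.
Step 2: frontier [beta–gamma 10, gamma–kappa 10, alpha–gamma 15, kappa–zeta 9, alpha–zeta 10, beta–zeta 17] → take kappa–zeta (9); add kappa.
Step 3: frontier [beta–gamma 10, alpha–gamma 15, beta–kappa 14, alpha–kappa 18, alpha–zeta 10, beta–zeta 17] → take alpha–zeta (10); add alpha.
Step 4: frontier [alpha–beta 12, beta–gamma 10, beta–kappa 14, beta–zeta 17] → take beta–gamma (10); add beta.
Vertex order: zeta, gamma, kappa, alpha, beta. The 5th vertex is beta.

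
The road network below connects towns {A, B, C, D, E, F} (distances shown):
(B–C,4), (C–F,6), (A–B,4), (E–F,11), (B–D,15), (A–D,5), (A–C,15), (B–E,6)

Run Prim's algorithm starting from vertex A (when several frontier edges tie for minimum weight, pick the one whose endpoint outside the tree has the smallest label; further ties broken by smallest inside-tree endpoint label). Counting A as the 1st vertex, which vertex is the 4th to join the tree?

D

Prim, starting at A.
Step 1: cheapest edge leaving the tree is A–B (4); add B.
Step 2: cheapest edge leaving the tree is B–C (4); add C.
Step 3: cheapest edge leaving the tree is A–D (5); add D.
Step 4: cheapest edge leaving the tree is B–E (6); add E.
Step 5: cheapest edge leaving the tree is C–F (6); add F.
Vertex order: A, B, C, D, E, F. The 4th vertex is D.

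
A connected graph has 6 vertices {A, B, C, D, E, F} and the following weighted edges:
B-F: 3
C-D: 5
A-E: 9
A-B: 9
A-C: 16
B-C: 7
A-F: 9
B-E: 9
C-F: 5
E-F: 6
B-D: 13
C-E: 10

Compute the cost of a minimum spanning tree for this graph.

28

Sort edges by weight, then run Kruskal:
B-F (3): add. Components now {A} {B,F} {C} {D} {E}
C-D (5): add. Components now {A} {B,F} {C,D} {E}
C-F (5): add. Components now {A} {B,C,D,F} {E}
E-F (6): add. Components now {A} {B,C,D,E,F}
B-C (7): skip — B and C already connected.
A-B (9): add. Components now {A,B,C,D,E,F}
MST edges: B-F, C-D, C-F, E-F, A-B; total weight 3+5+5+6+9 = 28.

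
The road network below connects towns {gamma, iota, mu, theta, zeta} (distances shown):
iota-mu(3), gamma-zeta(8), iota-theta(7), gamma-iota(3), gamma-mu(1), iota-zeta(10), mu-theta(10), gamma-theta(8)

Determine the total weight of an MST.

19

Kruskal: consider edges lightest-first.
gamma-mu (1): add — endpoints in different components.
gamma-iota (3): add — endpoints in different components.
iota-mu (3): skip — mu and iota already connected.
iota-theta (7): add — endpoints in different components.
gamma-theta (8): skip — theta and gamma already connected.
gamma-zeta (8): add — endpoints in different components.
MST edges: gamma-mu, gamma-iota, iota-theta, gamma-zeta; total weight 1+3+7+8 = 19.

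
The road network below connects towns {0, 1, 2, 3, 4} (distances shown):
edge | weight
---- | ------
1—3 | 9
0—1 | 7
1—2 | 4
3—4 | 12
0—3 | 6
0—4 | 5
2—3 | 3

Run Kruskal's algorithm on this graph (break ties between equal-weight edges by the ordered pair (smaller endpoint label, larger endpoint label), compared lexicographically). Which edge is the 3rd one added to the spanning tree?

Kruskal's algorithm — process edges by increasing weight (ties by edge label):
2—3 (3): add. Components now {0} {1} {2,3} {4}
1—2 (4): add. Components now {0} {1,2,3} {4}
0—4 (5): add. Components now {0,4} {1,2,3}
0—3 (6): add. Components now {0,1,2,3,4}
The 3rd edge added is 0—4.

0-4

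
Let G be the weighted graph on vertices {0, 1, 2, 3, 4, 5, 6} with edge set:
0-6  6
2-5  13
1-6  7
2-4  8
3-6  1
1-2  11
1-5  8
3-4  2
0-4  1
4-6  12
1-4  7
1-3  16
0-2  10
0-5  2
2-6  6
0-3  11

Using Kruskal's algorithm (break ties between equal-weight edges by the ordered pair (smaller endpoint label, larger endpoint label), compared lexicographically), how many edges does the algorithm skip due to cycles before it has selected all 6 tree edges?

1

Sort edges by weight, then run Kruskal:
0-4 (1): add. Components now {0,4} {1} {2} {3} {5} {6}
3-6 (1): add. Components now {0,4} {1} {2} {3,6} {5}
0-5 (2): add. Components now {0,4,5} {1} {2} {3,6}
3-4 (2): add. Components now {0,3,4,5,6} {1} {2}
0-6 (6): skip — 0 and 6 already connected.
2-6 (6): add. Components now {0,2,3,4,5,6} {1}
1-4 (7): add. Components now {0,1,2,3,4,5,6}
Edges rejected before the tree was complete: 1.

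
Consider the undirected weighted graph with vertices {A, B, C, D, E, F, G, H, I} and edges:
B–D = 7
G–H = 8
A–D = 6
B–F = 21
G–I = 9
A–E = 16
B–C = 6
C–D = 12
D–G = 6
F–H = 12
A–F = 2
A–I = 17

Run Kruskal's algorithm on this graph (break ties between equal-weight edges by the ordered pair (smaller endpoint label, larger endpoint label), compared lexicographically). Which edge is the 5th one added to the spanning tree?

Kruskal's algorithm — process edges by increasing weight (ties by edge label):
A–F (2): add — endpoints in different components.
A–D (6): add — endpoints in different components.
B–C (6): add — endpoints in different components.
D–G (6): add — endpoints in different components.
B–D (7): add — endpoints in different components.
G–H (8): add — endpoints in different components.
G–I (9): add — endpoints in different components.
C–D (12): skip — C and D already connected.
F–H (12): skip — F and H already connected.
A–E (16): add — endpoints in different components.
The 5th edge added is B–D.

B-D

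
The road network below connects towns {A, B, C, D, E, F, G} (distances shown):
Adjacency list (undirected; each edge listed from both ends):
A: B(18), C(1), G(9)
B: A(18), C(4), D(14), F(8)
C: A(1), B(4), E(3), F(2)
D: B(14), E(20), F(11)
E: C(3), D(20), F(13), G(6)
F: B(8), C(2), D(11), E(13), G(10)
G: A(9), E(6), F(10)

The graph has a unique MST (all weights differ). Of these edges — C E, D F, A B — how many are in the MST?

2

Sort edges by weight, then run Kruskal:
A C (1): add — endpoints in different components.
C F (2): add — endpoints in different components.
C E (3): add — endpoints in different components.
B C (4): add — endpoints in different components.
E G (6): add — endpoints in different components.
B F (8): skip — B and F already connected.
A G (9): skip — A and G already connected.
F G (10): skip — F and G already connected.
D F (11): add — endpoints in different components.
MST edge set: {A C, C F, C E, B C, E G, D F}.
Of the listed edges, {C E, D F} are in the MST → 2.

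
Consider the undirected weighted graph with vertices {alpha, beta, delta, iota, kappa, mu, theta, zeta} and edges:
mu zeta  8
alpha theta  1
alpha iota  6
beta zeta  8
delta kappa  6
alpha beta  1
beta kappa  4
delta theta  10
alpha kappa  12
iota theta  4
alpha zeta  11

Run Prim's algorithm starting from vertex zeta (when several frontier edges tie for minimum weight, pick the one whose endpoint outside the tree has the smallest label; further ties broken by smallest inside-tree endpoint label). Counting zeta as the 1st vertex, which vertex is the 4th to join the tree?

Prim's algorithm from zeta:
Step 1: frontier [beta zeta 8, mu zeta 8, alpha zeta 11] → take beta zeta (8); add beta.
Step 2: frontier [alpha beta 1, beta kappa 4, mu zeta 8, alpha zeta 11] → take alpha beta (1); add alpha.
Step 3: frontier [alpha theta 1, alpha iota 6, alpha kappa 12, beta kappa 4, mu zeta 8] → take alpha theta (1); add theta.
Step 4: frontier [alpha iota 6, alpha kappa 12, beta kappa 4, iota theta 4, delta theta 10, mu zeta 8] → take iota theta (4); add iota.
Step 5: frontier [alpha kappa 12, beta kappa 4, delta theta 10, mu zeta 8] → take beta kappa (4); add kappa.
Step 6: frontier [delta kappa 6, delta theta 10, mu zeta 8] → take delta kappa (6); add delta.
Step 7: frontier [mu zeta 8] → take mu zeta (8); add mu.
Vertex order: zeta, beta, alpha, theta, iota, kappa, delta, mu. The 4th vertex is theta.

theta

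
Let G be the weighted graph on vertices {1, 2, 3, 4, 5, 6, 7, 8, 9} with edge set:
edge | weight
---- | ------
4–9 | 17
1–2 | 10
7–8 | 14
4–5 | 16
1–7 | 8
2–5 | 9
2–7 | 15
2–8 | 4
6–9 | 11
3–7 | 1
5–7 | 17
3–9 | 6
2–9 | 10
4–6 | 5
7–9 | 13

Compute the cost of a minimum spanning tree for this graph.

54

Kruskal's algorithm — process edges by increasing weight (ties by edge label):
3–7 (1): add — endpoints in different components.
2–8 (4): add — endpoints in different components.
4–6 (5): add — endpoints in different components.
3–9 (6): add — endpoints in different components.
1–7 (8): add — endpoints in different components.
2–5 (9): add — endpoints in different components.
1–2 (10): add — endpoints in different components.
2–9 (10): skip — 2 and 9 already connected.
6–9 (11): add — endpoints in different components.
MST edges: 3–7, 2–8, 4–6, 3–9, 1–7, 2–5, 1–2, 6–9; total weight 1+4+5+6+8+9+10+11 = 54.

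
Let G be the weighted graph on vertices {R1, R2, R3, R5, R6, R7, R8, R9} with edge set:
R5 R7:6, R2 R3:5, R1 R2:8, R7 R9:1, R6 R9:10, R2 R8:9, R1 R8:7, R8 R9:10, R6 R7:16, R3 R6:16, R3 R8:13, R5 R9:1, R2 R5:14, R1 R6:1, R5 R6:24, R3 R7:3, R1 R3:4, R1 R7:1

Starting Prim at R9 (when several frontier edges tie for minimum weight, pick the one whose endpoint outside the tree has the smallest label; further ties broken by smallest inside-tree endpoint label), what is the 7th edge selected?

Prim's algorithm from R9:
Step 1: cheapest edge leaving the tree is R5 R9 (1); add R5.
Step 2: cheapest edge leaving the tree is R7 R9 (1); add R7.
Step 3: cheapest edge leaving the tree is R1 R7 (1); add R1.
Step 4: cheapest edge leaving the tree is R1 R6 (1); add R6.
Step 5: cheapest edge leaving the tree is R3 R7 (3); add R3.
Step 6: cheapest edge leaving the tree is R2 R3 (5); add R2.
Step 7: cheapest edge leaving the tree is R1 R8 (7); add R8.
The 7th edge added is R1 R8.

R1-R8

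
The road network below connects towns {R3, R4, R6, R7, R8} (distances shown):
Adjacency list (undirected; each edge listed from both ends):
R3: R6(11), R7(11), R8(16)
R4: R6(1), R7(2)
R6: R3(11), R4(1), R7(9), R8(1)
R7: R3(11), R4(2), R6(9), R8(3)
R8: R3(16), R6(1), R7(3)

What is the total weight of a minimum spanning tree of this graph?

15

Kruskal's algorithm — process edges by increasing weight (ties by edge label):
R4-R6 (1): add — endpoints in different components.
R6-R8 (1): add — endpoints in different components.
R4-R7 (2): add — endpoints in different components.
R7-R8 (3): skip — R7 and R8 already connected.
R6-R7 (9): skip — R7 and R6 already connected.
R3-R6 (11): add — endpoints in different components.
MST edges: R4-R6, R6-R8, R4-R7, R3-R6; total weight 1+1+2+11 = 15.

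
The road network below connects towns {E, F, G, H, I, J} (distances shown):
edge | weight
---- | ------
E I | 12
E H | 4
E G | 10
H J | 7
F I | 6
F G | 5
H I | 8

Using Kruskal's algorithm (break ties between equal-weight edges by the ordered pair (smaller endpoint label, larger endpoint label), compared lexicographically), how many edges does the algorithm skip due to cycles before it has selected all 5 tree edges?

Kruskal: consider edges lightest-first.
E H (4): add — endpoints in different components.
F G (5): add — endpoints in different components.
F I (6): add — endpoints in different components.
H J (7): add — endpoints in different components.
H I (8): add — endpoints in different components.
Edges rejected before the tree was complete: 0.

0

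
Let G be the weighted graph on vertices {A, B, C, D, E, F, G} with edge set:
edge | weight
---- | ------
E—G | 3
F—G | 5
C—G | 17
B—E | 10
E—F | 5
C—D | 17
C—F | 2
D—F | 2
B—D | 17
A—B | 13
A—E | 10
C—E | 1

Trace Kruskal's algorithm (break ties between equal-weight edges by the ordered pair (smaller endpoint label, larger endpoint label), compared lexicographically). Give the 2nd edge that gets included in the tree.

C-F

Kruskal's algorithm — process edges by increasing weight (ties by edge label):
C—E (1): add. Components now {A} {B} {C,E} {D} {F} {G}
C—F (2): add. Components now {A} {B} {C,E,F} {D} {G}
D—F (2): add. Components now {A} {B} {C,D,E,F} {G}
E—G (3): add. Components now {A} {B} {C,D,E,F,G}
E—F (5): skip — E and F already connected.
F—G (5): skip — F and G already connected.
A—E (10): add. Components now {A,C,D,E,F,G} {B}
B—E (10): add. Components now {A,B,C,D,E,F,G}
The 2nd edge added is C—F.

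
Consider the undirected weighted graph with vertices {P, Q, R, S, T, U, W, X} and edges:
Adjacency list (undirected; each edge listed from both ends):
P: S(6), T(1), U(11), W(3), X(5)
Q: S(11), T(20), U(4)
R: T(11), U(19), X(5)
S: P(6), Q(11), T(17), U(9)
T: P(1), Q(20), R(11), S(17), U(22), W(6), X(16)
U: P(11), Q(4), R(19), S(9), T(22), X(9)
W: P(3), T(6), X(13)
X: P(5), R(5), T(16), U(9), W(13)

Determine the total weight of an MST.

33

Sort edges by weight, then run Kruskal:
P-T (1): add — endpoints in different components.
P-W (3): add — endpoints in different components.
Q-U (4): add — endpoints in different components.
P-X (5): add — endpoints in different components.
R-X (5): add — endpoints in different components.
P-S (6): add — endpoints in different components.
T-W (6): skip — T and W already connected.
S-U (9): add — endpoints in different components.
MST edges: P-T, P-W, Q-U, P-X, R-X, P-S, S-U; total weight 1+3+4+5+5+6+9 = 33.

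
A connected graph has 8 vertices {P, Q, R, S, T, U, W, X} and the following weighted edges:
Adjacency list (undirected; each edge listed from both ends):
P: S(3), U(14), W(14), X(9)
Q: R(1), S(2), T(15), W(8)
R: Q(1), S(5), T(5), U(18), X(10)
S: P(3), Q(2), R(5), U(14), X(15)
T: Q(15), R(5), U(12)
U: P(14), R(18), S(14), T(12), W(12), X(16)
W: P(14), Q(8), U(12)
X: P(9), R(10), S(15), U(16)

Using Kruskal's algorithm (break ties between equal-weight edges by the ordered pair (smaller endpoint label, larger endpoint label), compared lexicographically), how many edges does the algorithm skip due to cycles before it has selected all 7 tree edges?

2

Sort edges by weight, then run Kruskal:
Q–R (1): add — endpoints in different components.
Q–S (2): add — endpoints in different components.
P–S (3): add — endpoints in different components.
R–S (5): skip — S and R already connected.
R–T (5): add — endpoints in different components.
Q–W (8): add — endpoints in different components.
P–X (9): add — endpoints in different components.
R–X (10): skip — R and X already connected.
T–U (12): add — endpoints in different components.
Edges rejected before the tree was complete: 2.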